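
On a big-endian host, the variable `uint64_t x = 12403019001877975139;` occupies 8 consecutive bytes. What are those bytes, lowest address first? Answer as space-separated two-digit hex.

12403019001877975139 in hexadecimal, padded to 64 bits, is 0xAC206011755B5063.
Split into bytes (most-significant first): AC 20 60 11 75 5B 50 63.
Big-endian stores the most-significant byte at the lowest address.
So the memory order matches the most-significant-first order: AC 20 60 11 75 5B 50 63.

AC 20 60 11 75 5B 50 63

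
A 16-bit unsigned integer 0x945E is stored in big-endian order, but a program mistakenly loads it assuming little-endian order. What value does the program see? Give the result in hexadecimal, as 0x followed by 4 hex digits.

Stored big-endian, the bytes at ascending addresses are 94 5E.
Read back as little-endian, the first byte is least significant, giving 0x5E94.

0x5E94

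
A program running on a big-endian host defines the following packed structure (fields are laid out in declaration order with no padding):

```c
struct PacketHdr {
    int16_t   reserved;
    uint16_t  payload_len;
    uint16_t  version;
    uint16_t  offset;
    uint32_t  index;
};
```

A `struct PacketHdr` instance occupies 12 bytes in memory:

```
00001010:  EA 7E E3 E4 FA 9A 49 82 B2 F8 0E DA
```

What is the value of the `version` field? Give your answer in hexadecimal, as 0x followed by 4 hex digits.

0xFA9A

`version` follows `reserved` (2 B), `payload_len` (2 B), so it starts at offset 2 + 2 = 4 and occupies 2 bytes.
Bytes at offsets 4..5: FA 9A.
In big-endian order the high byte comes first in memory.
The bytes are already most-significant first: 0xFA9A.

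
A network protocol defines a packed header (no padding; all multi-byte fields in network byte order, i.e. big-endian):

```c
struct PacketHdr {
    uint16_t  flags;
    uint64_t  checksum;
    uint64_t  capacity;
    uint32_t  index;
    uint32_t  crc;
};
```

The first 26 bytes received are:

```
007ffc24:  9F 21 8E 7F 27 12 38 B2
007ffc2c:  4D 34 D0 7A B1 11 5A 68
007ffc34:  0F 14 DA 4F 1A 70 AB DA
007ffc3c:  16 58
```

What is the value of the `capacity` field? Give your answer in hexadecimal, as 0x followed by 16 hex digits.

0xD07AB1115A680F14

`capacity` follows `flags` (2 B), `checksum` (8 B), so it starts at offset 2 + 8 = 10 and occupies 8 bytes.
Bytes at offsets 10..17: D0 7A B1 11 5A 68 0F 14.
In big-endian order the high byte comes first in memory.
The bytes are already most-significant first: 0xD07AB1115A680F14.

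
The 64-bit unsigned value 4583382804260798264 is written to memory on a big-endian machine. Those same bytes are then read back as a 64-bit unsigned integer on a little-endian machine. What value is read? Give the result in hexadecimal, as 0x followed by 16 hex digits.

4583382804260798264 in 64-bit hexadecimal is 0x3F9B72606D993F38.
Stored big-endian, the bytes at ascending addresses are 3F 9B 72 60 6D 99 3F 38.
Read back as little-endian, the first byte is least significant, giving 0x383F996D60729B3F.

0x383F996D60729B3F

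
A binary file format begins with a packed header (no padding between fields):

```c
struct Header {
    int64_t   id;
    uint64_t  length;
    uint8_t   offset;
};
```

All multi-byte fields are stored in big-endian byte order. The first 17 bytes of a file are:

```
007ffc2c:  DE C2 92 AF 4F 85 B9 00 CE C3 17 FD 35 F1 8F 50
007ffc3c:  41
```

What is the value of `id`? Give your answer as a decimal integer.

`id` is the first field, at byte offset 0, occupying 8 bytes.
Bytes at offsets 0..7: DE C2 92 AF 4F 85 B9 00.
In big-endian order the high byte comes first in memory.
The bytes are already most-significant first: 0xDEC292AF4F85B900.
Top bit is set, so as a signed 64-bit value this is 0xDEC292AF4F85B900 − 2^64 = -2395190770156586752.

-2395190770156586752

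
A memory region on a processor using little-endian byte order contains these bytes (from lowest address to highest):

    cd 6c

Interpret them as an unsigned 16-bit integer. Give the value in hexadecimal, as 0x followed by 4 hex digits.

0x6CCD

Little-endian: lowest address holds the least-significant byte.
Reassemble most-significant byte first: 6C CD → 0x6CCD.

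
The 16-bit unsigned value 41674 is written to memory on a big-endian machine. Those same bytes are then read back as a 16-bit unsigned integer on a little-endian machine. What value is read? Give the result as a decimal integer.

51874

41674 in 16-bit hexadecimal is 0xA2CA.
Stored big-endian, the bytes at ascending addresses are A2 CA.
Read back as little-endian, the first byte is least significant, giving 0xCAA2.
0xCAA2 = 51874.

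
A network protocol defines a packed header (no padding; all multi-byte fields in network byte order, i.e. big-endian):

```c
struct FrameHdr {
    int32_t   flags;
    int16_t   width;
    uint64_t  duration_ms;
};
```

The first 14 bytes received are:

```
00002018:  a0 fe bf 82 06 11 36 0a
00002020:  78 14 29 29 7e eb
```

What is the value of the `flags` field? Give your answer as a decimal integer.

`flags` is the first field, at byte offset 0, occupying 4 bytes.
Bytes at offsets 0..3: A0 FE BF 82.
In big-endian order the high byte comes first in memory.
The bytes are already most-significant first: 0xA0FEBF82.
Top bit is set, so as a signed 32-bit value this is 0xA0FEBF82 − 2^32 = -1593917566.

-1593917566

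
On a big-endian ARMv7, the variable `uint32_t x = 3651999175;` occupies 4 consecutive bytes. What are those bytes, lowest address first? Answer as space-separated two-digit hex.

D9 AD 15 C7

3651999175 in hexadecimal, padded to 32 bits, is 0xD9AD15C7.
Split into bytes (most-significant first): D9 AD 15 C7.
In big-endian order the high byte comes first in memory.
So the memory order matches the most-significant-first order: D9 AD 15 C7.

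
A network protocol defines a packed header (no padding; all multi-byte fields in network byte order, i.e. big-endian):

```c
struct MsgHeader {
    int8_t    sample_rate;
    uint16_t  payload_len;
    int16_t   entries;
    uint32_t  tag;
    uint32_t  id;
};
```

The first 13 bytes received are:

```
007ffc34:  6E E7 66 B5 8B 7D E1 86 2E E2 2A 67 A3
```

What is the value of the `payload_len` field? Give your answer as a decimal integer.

59238

`payload_len` follows `sample_rate` (1 byte), so it starts at byte offset 1 and occupies 2 bytes.
Bytes at offsets 1..2: E7 66.
Big-endian: lowest address holds the most-significant byte.
The bytes are already most-significant first: 0xE766.
0xE766 = 59238.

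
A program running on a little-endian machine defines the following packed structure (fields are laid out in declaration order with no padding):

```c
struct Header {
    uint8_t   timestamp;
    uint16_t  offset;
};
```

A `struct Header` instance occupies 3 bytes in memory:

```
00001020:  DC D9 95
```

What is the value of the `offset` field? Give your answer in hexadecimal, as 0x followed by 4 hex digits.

`offset` follows `timestamp` (1 byte), so it starts at byte offset 1 and occupies 2 bytes.
Bytes at offsets 1..2: D9 95.
Little-endian stores the least-significant byte at the lowest address.
Reassemble most-significant byte first: 95 D9 → 0x95D9.

0x95D9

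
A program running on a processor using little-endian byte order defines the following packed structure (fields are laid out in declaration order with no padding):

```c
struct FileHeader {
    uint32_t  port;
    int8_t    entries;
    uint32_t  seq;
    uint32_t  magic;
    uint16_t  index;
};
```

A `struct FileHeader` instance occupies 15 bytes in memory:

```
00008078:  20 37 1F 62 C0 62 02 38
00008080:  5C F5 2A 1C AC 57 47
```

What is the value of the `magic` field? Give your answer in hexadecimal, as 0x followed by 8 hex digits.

`magic` follows `port` (4 B), `entries` (1 B), `seq` (4 B), so it starts at offset 4 + 1 + 4 = 9 and occupies 4 bytes.
Bytes at offsets 9..12: F5 2A 1C AC.
Little-endian stores the least-significant byte at the lowest address.
Reassemble most-significant byte first: AC 1C 2A F5 → 0xAC1C2AF5.

0xAC1C2AF5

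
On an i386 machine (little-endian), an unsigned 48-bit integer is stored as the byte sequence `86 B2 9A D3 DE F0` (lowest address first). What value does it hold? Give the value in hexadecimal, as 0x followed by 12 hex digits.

0xF0DED39AB286

Little-endian stores the least-significant byte at the lowest address.
Reassemble most-significant byte first: F0 DE D3 9A B2 86 → 0xF0DED39AB286.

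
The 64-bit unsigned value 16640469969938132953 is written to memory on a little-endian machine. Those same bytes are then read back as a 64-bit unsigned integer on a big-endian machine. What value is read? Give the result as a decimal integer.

16640469969938132953 in 64-bit hexadecimal is 0xE6EED345CDB7AFD9.
Stored little-endian, the bytes at ascending addresses are D9 AF B7 CD 45 D3 EE E6.
Read back as big-endian, the last byte is least significant, giving 0xD9AFB7CD45D3EEE6.
0xD9AFB7CD45D3EEE6 = 15685958119422422758.

15685958119422422758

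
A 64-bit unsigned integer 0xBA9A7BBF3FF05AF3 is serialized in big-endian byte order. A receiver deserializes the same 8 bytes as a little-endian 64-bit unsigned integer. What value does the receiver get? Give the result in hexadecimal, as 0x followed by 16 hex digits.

Stored big-endian, the bytes at ascending addresses are BA 9A 7B BF 3F F0 5A F3.
Read back as little-endian, the first byte is least significant, giving 0xF35AF03FBF7B9ABA.

0xF35AF03FBF7B9ABA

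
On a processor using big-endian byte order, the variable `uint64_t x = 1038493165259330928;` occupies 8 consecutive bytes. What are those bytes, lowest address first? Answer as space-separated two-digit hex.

0E 69 78 08 18 F4 15 70

1038493165259330928 in hexadecimal, padded to 64 bits, is 0x0E69780818F41570.
Split into bytes (most-significant first): 0E 69 78 08 18 F4 15 70.
In big-endian order the high byte comes first in memory.
So the memory order matches the most-significant-first order: 0E 69 78 08 18 F4 15 70.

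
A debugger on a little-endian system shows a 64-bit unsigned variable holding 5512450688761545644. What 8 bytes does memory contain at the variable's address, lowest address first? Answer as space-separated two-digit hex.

5512450688761545644 in hexadecimal, padded to 64 bits, is 0x4C8028B1F97D43AC.
Split into bytes (most-significant first): 4C 80 28 B1 F9 7D 43 AC.
In little-endian order the low byte comes first in memory.
So at ascending addresses the bytes are AC 43 7D F9 B1 28 80 4C.

AC 43 7D F9 B1 28 80 4C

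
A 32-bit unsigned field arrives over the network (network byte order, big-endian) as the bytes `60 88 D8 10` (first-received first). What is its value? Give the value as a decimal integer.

1619580944

Big-endian: lowest address holds the most-significant byte.
The bytes are already most-significant first: 0x6088D810.
0x6088D810 = 1619580944.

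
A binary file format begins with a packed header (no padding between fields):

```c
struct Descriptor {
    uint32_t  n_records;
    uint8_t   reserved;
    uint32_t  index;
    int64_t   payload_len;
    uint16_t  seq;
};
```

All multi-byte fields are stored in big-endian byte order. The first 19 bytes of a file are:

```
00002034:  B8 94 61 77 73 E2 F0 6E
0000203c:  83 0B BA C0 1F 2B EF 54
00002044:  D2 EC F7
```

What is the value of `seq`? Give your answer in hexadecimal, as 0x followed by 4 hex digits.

`seq` follows `n_records` (4 B), `reserved` (1 B), `index` (4 B), `payload_len` (8 B), so it starts at offset 4 + 1 + 4 + 8 = 17 and occupies 2 bytes.
Bytes at offsets 17..18: EC F7.
Big-endian stores the most-significant byte at the lowest address.
The bytes are already most-significant first: 0xECF7.

0xECF7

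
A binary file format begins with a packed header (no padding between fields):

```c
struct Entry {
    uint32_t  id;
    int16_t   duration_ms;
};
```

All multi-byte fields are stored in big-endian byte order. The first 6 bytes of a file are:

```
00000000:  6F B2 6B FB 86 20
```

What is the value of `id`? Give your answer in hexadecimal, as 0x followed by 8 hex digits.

0x6FB26BFB

`id` is the first field, at byte offset 0, occupying 4 bytes.
Bytes at offsets 0..3: 6F B2 6B FB.
Big-endian stores the most-significant byte at the lowest address.
The bytes are already most-significant first: 0x6FB26BFB.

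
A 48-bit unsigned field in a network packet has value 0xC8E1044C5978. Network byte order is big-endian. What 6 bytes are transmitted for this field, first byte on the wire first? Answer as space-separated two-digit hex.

C8 E1 04 4C 59 78

Split into bytes (most-significant first): C8 E1 04 4C 59 78.
Big-endian: lowest address holds the most-significant byte.
So the memory order matches the most-significant-first order: C8 E1 04 4C 59 78.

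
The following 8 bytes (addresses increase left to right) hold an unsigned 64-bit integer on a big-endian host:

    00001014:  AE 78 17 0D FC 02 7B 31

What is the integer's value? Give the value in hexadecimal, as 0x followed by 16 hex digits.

0xAE78170DFC027B31

In big-endian order the high byte comes first in memory.
The bytes are already most-significant first: 0xAE78170DFC027B31.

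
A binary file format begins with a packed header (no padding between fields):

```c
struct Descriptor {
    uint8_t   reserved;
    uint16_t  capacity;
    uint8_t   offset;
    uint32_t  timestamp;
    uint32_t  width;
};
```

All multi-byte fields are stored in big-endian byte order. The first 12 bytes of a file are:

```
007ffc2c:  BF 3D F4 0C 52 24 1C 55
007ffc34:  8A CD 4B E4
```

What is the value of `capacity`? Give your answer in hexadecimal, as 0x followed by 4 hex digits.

`capacity` follows `reserved` (1 byte), so it starts at byte offset 1 and occupies 2 bytes.
Bytes at offsets 1..2: 3D F4.
In big-endian order the high byte comes first in memory.
The bytes are already most-significant first: 0x3DF4.

0x3DF4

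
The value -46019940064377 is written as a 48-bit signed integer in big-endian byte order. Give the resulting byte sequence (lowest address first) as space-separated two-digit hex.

D6 25 25 D1 E3 87

Two's complement of -46019940064377 in 48 bits: 46019940064377 = 0x29DADA2E1C79; invert → 0xD62525D1E386; add 1 → 0xD62525D1E387.
Split into bytes (most-significant first): D6 25 25 D1 E3 87.
Big-endian stores the most-significant byte at the lowest address.
So the memory order matches the most-significant-first order: D6 25 25 D1 E3 87.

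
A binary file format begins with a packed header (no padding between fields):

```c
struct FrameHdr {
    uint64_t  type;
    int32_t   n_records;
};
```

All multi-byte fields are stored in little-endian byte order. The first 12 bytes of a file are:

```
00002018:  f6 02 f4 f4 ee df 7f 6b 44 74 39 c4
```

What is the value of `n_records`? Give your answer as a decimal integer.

-1002867644

`n_records` follows `type` (8 bytes), so it starts at byte offset 8 and occupies 4 bytes.
Bytes at offsets 8..11: 44 74 39 C4.
In little-endian order the low byte comes first in memory.
Reassemble most-significant byte first: C4 39 74 44 → 0xC4397444.
Top bit is set, so as a signed 32-bit value this is 0xC4397444 − 2^32 = -1002867644.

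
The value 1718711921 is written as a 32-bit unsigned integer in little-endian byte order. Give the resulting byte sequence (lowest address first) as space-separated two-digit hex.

1718711921 in hexadecimal, padded to 32 bits, is 0x66717671.
Split into bytes (most-significant first): 66 71 76 71.
Little-endian stores the least-significant byte at the lowest address.
So at ascending addresses the bytes are 71 76 71 66.

71 76 71 66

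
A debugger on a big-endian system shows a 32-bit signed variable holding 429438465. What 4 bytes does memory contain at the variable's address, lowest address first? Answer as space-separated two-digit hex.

19 98 B6 01

429438465 in hexadecimal, padded to 32 bits, is 0x1998B601.
Split into bytes (most-significant first): 19 98 B6 01.
Big-endian stores the most-significant byte at the lowest address.
So the memory order matches the most-significant-first order: 19 98 B6 01.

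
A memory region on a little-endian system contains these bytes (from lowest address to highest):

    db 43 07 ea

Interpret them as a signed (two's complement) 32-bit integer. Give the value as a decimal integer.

In little-endian order the low byte comes first in memory.
Reassemble most-significant byte first: EA 07 43 DB → 0xEA0743DB.
Top bit is set, so as a signed 32-bit value this is 0xEA0743DB − 2^32 = -368622629.

-368622629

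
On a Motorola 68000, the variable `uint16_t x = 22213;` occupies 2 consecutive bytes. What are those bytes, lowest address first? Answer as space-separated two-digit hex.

22213 in hexadecimal, padded to 16 bits, is 0x56C5.
Split into bytes (most-significant first): 56 C5.
In big-endian order the high byte comes first in memory.
So the memory order matches the most-significant-first order: 56 C5.

56 C5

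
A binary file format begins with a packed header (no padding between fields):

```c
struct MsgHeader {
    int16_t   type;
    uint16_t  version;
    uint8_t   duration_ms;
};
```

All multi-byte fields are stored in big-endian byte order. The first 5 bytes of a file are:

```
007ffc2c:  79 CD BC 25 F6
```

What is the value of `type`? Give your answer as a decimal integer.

31181

`type` is the first field, at byte offset 0, occupying 2 bytes.
Bytes at offsets 0..1: 79 CD.
In big-endian order the high byte comes first in memory.
The bytes are already most-significant first: 0x79CD.
0x79CD = 31181.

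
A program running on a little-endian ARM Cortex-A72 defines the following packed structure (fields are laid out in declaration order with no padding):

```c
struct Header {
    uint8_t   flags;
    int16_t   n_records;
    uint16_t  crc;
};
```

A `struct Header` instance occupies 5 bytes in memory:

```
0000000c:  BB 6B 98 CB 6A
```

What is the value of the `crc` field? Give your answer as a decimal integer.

`crc` follows `flags` (1 B), `n_records` (2 B), so it starts at offset 1 + 2 = 3 and occupies 2 bytes.
Bytes at offsets 3..4: CB 6A.
Little-endian: lowest address holds the least-significant byte.
Reassemble most-significant byte first: 6A CB → 0x6ACB.
0x6ACB = 27339.

27339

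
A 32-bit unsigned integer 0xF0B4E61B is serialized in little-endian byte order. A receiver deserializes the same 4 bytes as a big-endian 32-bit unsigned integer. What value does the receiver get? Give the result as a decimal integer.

468104432

Stored little-endian, the bytes at ascending addresses are 1B E6 B4 F0.
Read back as big-endian, the last byte is least significant, giving 0x1BE6B4F0.
0x1BE6B4F0 = 468104432.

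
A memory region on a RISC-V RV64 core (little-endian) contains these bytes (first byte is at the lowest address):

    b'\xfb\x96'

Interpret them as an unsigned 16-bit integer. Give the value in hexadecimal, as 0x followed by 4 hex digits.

Little-endian: lowest address holds the least-significant byte.
Reassemble most-significant byte first: 96 FB → 0x96FB.

0x96FB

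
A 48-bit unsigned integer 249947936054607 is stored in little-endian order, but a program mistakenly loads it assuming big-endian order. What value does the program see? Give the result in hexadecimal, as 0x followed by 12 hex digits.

0x4FDDF08953E3

249947936054607 in 48-bit hexadecimal is 0xE35389F0DD4F.
Stored little-endian, the bytes at ascending addresses are 4F DD F0 89 53 E3.
Read back as big-endian, the last byte is least significant, giving 0x4FDDF08953E3.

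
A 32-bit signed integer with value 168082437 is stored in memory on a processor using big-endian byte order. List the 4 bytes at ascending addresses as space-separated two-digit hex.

0A 04 BC 05

168082437 in hexadecimal, padded to 32 bits, is 0x0A04BC05.
Split into bytes (most-significant first): 0A 04 BC 05.
Big-endian: lowest address holds the most-significant byte.
So the memory order matches the most-significant-first order: 0A 04 BC 05.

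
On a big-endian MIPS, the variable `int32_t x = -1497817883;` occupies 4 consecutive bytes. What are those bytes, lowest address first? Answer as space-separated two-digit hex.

A6 B9 1C E5

Two's complement of -1497817883 in 32 bits: 1497817883 = 0x5946E31B; invert → 0xA6B91CE4; add 1 → 0xA6B91CE5.
Split into bytes (most-significant first): A6 B9 1C E5.
Big-endian: lowest address holds the most-significant byte.
So the memory order matches the most-significant-first order: A6 B9 1C E5.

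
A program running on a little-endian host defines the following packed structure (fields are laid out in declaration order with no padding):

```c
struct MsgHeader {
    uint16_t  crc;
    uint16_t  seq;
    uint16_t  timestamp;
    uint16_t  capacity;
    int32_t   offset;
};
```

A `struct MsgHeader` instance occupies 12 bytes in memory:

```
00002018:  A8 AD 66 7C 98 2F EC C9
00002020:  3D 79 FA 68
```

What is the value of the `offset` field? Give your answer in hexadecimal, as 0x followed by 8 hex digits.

`offset` follows `crc` (2 B), `seq` (2 B), `timestamp` (2 B), `capacity` (2 B), so it starts at offset 2 + 2 + 2 + 2 = 8 and occupies 4 bytes.
Bytes at offsets 8..11: 3D 79 FA 68.
In little-endian order the low byte comes first in memory.
Reassemble most-significant byte first: 68 FA 79 3D → 0x68FA793D.

0x68FA793D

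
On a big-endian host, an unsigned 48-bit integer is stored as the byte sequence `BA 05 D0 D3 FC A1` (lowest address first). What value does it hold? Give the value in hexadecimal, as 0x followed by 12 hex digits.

0xBA05D0D3FCA1

In big-endian order the high byte comes first in memory.
The bytes are already most-significant first: 0xBA05D0D3FCA1.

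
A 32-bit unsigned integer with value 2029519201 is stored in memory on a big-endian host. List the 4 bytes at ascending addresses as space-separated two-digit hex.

78 F8 01 61

2029519201 in hexadecimal, padded to 32 bits, is 0x78F80161.
Split into bytes (most-significant first): 78 F8 01 61.
Big-endian stores the most-significant byte at the lowest address.
So the memory order matches the most-significant-first order: 78 F8 01 61.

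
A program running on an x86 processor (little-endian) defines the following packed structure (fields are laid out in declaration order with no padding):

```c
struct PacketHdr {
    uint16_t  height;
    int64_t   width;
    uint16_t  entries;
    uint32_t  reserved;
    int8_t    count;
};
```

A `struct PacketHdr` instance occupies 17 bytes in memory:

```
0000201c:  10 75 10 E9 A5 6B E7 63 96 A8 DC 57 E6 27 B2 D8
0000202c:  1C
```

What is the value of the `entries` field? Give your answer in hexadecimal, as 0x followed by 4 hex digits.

`entries` follows `height` (2 B), `width` (8 B), so it starts at offset 2 + 8 = 10 and occupies 2 bytes.
Bytes at offsets 10..11: DC 57.
Little-endian: lowest address holds the least-significant byte.
Reassemble most-significant byte first: 57 DC → 0x57DC.

0x57DC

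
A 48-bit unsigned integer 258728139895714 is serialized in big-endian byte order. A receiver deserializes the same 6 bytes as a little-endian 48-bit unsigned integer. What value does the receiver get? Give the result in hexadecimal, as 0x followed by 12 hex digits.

0xA233DFD64FEB

258728139895714 in 48-bit hexadecimal is 0xEB4FD6DF33A2.
Stored big-endian, the bytes at ascending addresses are EB 4F D6 DF 33 A2.
Read back as little-endian, the first byte is least significant, giving 0xA233DFD64FEB.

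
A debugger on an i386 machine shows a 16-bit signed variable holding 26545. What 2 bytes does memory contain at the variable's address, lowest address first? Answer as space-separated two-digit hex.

B1 67

26545 in hexadecimal, padded to 16 bits, is 0x67B1.
Split into bytes (most-significant first): 67 B1.
Little-endian stores the least-significant byte at the lowest address.
So at ascending addresses the bytes are B1 67.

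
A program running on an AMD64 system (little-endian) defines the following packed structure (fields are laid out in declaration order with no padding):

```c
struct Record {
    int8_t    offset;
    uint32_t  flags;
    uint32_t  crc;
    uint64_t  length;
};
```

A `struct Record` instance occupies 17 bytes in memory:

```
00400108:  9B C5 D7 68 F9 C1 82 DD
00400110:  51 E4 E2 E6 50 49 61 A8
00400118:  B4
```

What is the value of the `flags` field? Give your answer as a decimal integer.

4184397765

`flags` follows `offset` (1 byte), so it starts at byte offset 1 and occupies 4 bytes.
Bytes at offsets 1..4: C5 D7 68 F9.
Little-endian: lowest address holds the least-significant byte.
Reassemble most-significant byte first: F9 68 D7 C5 → 0xF968D7C5.
0xF968D7C5 = 4184397765.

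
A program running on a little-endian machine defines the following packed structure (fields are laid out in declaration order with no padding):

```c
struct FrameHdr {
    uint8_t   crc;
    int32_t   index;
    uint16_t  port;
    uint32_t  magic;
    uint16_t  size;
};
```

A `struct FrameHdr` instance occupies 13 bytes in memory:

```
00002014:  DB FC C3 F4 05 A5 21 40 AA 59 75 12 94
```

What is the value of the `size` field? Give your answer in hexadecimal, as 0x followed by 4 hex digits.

`size` follows `crc` (1 B), `index` (4 B), `port` (2 B), `magic` (4 B), so it starts at offset 1 + 4 + 2 + 4 = 11 and occupies 2 bytes.
Bytes at offsets 11..12: 12 94.
Little-endian: lowest address holds the least-significant byte.
Reassemble most-significant byte first: 94 12 → 0x9412.

0x9412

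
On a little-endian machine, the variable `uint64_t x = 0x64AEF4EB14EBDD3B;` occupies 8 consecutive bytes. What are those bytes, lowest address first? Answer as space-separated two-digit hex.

Split into bytes (most-significant first): 64 AE F4 EB 14 EB DD 3B.
In little-endian order the low byte comes first in memory.
So at ascending addresses the bytes are 3B DD EB 14 EB F4 AE 64.

3B DD EB 14 EB F4 AE 64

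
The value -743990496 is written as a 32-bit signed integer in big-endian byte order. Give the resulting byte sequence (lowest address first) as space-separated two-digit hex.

Two's complement of -743990496 in 32 bits: 743990496 = 0x2C5864E0; invert → 0xD3A79B1F; add 1 → 0xD3A79B20.
Split into bytes (most-significant first): D3 A7 9B 20.
Big-endian stores the most-significant byte at the lowest address.
So the memory order matches the most-significant-first order: D3 A7 9B 20.

D3 A7 9B 20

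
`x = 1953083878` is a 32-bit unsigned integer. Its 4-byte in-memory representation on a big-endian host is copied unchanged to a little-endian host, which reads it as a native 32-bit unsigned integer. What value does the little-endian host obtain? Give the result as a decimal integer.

1953083878 in 32-bit hexadecimal is 0x7469B1E6.
Stored big-endian, the bytes at ascending addresses are 74 69 B1 E6.
Read back as little-endian, the first byte is least significant, giving 0xE6B16974.
0xE6B16974 = 3870386548.

3870386548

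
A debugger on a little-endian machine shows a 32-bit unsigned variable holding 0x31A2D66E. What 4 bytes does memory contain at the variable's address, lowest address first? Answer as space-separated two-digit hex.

Split into bytes (most-significant first): 31 A2 D6 6E.
Little-endian stores the least-significant byte at the lowest address.
So at ascending addresses the bytes are 6E D6 A2 31.

6E D6 A2 31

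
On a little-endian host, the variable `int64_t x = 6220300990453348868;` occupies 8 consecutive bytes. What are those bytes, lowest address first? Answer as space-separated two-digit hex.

6220300990453348868 in hexadecimal, padded to 64 bits, is 0x5652F2CB53FB7A04.
Split into bytes (most-significant first): 56 52 F2 CB 53 FB 7A 04.
Little-endian stores the least-significant byte at the lowest address.
So at ascending addresses the bytes are 04 7A FB 53 CB F2 52 56.

04 7A FB 53 CB F2 52 56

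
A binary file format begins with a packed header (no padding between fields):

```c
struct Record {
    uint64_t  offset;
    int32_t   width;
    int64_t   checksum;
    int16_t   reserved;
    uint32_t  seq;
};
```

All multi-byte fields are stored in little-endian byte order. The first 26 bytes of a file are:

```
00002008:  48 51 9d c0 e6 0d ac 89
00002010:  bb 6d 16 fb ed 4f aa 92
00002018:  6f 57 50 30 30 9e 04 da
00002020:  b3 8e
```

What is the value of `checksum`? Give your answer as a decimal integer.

3481378648671014893

`checksum` follows `offset` (8 B), `width` (4 B), so it starts at offset 8 + 4 = 12 and occupies 8 bytes.
Bytes at offsets 12..19: ED 4F AA 92 6F 57 50 30.
Little-endian: lowest address holds the least-significant byte.
Reassemble most-significant byte first: 30 50 57 6F 92 AA 4F ED → 0x3050576F92AA4FED.
0x3050576F92AA4FED = 3481378648671014893.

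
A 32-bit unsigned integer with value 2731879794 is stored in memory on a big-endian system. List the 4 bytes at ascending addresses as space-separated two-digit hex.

A2 D5 2D 72

2731879794 in hexadecimal, padded to 32 bits, is 0xA2D52D72.
Split into bytes (most-significant first): A2 D5 2D 72.
Big-endian stores the most-significant byte at the lowest address.
So the memory order matches the most-significant-first order: A2 D5 2D 72.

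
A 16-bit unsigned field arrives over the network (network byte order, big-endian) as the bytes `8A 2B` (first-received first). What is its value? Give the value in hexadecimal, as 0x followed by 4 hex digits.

In big-endian order the high byte comes first in memory.
The bytes are already most-significant first: 0x8A2B.

0x8A2B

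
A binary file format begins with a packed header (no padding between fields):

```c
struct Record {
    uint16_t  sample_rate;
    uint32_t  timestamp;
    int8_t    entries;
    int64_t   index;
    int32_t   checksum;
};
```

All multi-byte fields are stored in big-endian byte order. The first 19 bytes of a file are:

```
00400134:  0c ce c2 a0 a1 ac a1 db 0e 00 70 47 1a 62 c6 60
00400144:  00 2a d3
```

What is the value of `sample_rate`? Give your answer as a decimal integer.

3278

`sample_rate` is the first field, at byte offset 0, occupying 2 bytes.
Bytes at offsets 0..1: 0C CE.
Big-endian: lowest address holds the most-significant byte.
The bytes are already most-significant first: 0x0CCE.
0x0CCE = 3278.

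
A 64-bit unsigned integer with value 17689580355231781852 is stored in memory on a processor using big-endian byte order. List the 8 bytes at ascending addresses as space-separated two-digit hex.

F5 7E 03 9C 13 51 93 DC

17689580355231781852 in hexadecimal, padded to 64 bits, is 0xF57E039C135193DC.
Split into bytes (most-significant first): F5 7E 03 9C 13 51 93 DC.
In big-endian order the high byte comes first in memory.
So the memory order matches the most-significant-first order: F5 7E 03 9C 13 51 93 DC.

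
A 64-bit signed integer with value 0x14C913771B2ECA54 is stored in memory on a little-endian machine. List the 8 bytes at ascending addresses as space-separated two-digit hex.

54 CA 2E 1B 77 13 C9 14

Split into bytes (most-significant first): 14 C9 13 77 1B 2E CA 54.
Little-endian: lowest address holds the least-significant byte.
So at ascending addresses the bytes are 54 CA 2E 1B 77 13 C9 14.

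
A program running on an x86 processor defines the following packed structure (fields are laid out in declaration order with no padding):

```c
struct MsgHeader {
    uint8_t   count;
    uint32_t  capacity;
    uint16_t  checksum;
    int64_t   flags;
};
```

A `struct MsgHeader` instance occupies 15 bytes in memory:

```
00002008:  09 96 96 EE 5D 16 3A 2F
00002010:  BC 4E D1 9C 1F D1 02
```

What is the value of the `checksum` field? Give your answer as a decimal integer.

14870

`checksum` follows `count` (1 B), `capacity` (4 B), so it starts at offset 1 + 4 = 5 and occupies 2 bytes.
Bytes at offsets 5..6: 16 3A.
Little-endian: lowest address holds the least-significant byte.
Reassemble most-significant byte first: 3A 16 → 0x3A16.
0x3A16 = 14870.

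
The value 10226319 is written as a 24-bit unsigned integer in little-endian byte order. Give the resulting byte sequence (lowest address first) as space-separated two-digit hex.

10226319 in hexadecimal, padded to 24 bits, is 0x9C0A8F.
Split into bytes (most-significant first): 9C 0A 8F.
Little-endian: lowest address holds the least-significant byte.
So at ascending addresses the bytes are 8F 0A 9C.

8F 0A 9C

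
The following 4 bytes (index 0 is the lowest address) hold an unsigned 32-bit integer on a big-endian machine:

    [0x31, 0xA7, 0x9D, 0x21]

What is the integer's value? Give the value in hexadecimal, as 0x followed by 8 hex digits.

In big-endian order the high byte comes first in memory.
The bytes are already most-significant first: 0x31A79D21.

0x31A79D21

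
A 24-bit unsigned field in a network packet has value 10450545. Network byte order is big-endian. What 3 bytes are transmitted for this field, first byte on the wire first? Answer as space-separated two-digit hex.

10450545 in hexadecimal, padded to 24 bits, is 0x9F7671.
Split into bytes (most-significant first): 9F 76 71.
Big-endian stores the most-significant byte at the lowest address.
So the memory order matches the most-significant-first order: 9F 76 71.

9F 76 71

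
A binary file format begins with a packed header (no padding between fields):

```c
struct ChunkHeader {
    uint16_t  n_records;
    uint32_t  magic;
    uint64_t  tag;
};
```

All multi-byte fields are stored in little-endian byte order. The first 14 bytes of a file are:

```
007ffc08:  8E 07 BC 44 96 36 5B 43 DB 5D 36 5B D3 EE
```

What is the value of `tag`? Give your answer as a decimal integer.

`tag` follows `n_records` (2 B), `magic` (4 B), so it starts at offset 2 + 4 = 6 and occupies 8 bytes.
Bytes at offsets 6..13: 5B 43 DB 5D 36 5B D3 EE.
Little-endian stores the least-significant byte at the lowest address.
Reassemble most-significant byte first: EE D3 5B 36 5D DB 43 5B → 0xEED35B365DDB435B.
0xEED35B365DDB435B = 17209198890173809499.

17209198890173809499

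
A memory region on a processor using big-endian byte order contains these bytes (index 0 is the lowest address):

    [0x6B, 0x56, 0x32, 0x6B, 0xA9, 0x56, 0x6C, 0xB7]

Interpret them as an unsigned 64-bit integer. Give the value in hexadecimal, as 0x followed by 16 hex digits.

In big-endian order the high byte comes first in memory.
The bytes are already most-significant first: 0x6B56326BA9566CB7.

0x6B56326BA9566CB7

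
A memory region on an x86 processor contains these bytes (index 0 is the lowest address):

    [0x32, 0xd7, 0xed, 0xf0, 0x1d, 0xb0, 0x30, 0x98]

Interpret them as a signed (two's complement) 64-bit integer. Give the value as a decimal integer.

-7480285338419734734

In little-endian order the low byte comes first in memory.
Reassemble most-significant byte first: 98 30 B0 1D F0 ED D7 32 → 0x9830B01DF0EDD732.
Top bit is set, so as a signed 64-bit value this is 0x9830B01DF0EDD732 − 2^64 = -7480285338419734734.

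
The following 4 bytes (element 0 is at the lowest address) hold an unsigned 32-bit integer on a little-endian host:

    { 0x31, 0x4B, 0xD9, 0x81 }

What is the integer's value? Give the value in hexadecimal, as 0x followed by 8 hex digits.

0x81D94B31

Little-endian stores the least-significant byte at the lowest address.
Reassemble most-significant byte first: 81 D9 4B 31 → 0x81D94B31.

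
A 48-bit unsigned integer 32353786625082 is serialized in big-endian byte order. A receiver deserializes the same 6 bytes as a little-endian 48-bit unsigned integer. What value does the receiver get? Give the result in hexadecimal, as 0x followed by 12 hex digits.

32353786625082 in 48-bit hexadecimal is 0x1D6CF3F57C3A.
Stored big-endian, the bytes at ascending addresses are 1D 6C F3 F5 7C 3A.
Read back as little-endian, the first byte is least significant, giving 0x3A7CF5F36C1D.

0x3A7CF5F36C1D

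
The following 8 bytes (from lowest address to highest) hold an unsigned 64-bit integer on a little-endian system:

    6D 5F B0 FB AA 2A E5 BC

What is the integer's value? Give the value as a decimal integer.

In little-endian order the low byte comes first in memory.
Reassemble most-significant byte first: BC E5 2A AA FB B0 5F 6D → 0xBCE52AAAFBB05F6D.
0xBCE52AAAFBB05F6D = 13611332362652639085.

13611332362652639085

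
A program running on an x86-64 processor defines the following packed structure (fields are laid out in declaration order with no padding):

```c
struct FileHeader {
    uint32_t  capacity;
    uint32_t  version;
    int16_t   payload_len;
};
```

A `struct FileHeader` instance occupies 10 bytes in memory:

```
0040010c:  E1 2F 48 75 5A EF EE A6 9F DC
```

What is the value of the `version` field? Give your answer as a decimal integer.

`version` follows `capacity` (4 bytes), so it starts at byte offset 4 and occupies 4 bytes.
Bytes at offsets 4..7: 5A EF EE A6.
In little-endian order the low byte comes first in memory.
Reassemble most-significant byte first: A6 EE EF 5A → 0xA6EEEF5A.
0xA6EEEF5A = 2800676698.

2800676698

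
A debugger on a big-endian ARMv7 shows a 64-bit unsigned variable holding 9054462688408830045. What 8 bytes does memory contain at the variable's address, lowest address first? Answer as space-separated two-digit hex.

9054462688408830045 in hexadecimal, padded to 64 bits, is 0x7DA7E9D7AEA3005D.
Split into bytes (most-significant first): 7D A7 E9 D7 AE A3 00 5D.
Big-endian stores the most-significant byte at the lowest address.
So the memory order matches the most-significant-first order: 7D A7 E9 D7 AE A3 00 5D.

7D A7 E9 D7 AE A3 00 5D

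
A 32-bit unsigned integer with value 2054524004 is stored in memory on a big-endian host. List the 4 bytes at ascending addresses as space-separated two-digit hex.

7A 75 8C 64

2054524004 in hexadecimal, padded to 32 bits, is 0x7A758C64.
Split into bytes (most-significant first): 7A 75 8C 64.
Big-endian stores the most-significant byte at the lowest address.
So the memory order matches the most-significant-first order: 7A 75 8C 64.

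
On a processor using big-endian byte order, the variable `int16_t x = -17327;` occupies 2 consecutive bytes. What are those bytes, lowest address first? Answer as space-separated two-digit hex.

BC 51

Two's complement of -17327 in 16 bits: 17327 = 0x43AF; invert → 0xBC50; add 1 → 0xBC51.
Split into bytes (most-significant first): BC 51.
In big-endian order the high byte comes first in memory.
So the memory order matches the most-significant-first order: BC 51.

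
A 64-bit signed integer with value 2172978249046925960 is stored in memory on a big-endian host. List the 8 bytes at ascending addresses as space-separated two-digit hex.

2172978249046925960 in hexadecimal, padded to 64 bits, is 0x1E27F8345F17A288.
Split into bytes (most-significant first): 1E 27 F8 34 5F 17 A2 88.
Big-endian: lowest address holds the most-significant byte.
So the memory order matches the most-significant-first order: 1E 27 F8 34 5F 17 A2 88.

1E 27 F8 34 5F 17 A2 88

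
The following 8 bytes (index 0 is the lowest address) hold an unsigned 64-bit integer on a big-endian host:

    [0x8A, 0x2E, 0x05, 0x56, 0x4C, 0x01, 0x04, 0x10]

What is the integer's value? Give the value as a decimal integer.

Big-endian stores the most-significant byte at the lowest address.
The bytes are already most-significant first: 0x8A2E05564C010410.
0x8A2E05564C010410 = 9956901694363206672.

9956901694363206672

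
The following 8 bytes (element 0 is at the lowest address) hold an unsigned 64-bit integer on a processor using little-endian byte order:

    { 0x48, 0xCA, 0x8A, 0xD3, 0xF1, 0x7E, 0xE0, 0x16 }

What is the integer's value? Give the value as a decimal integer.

In little-endian order the low byte comes first in memory.
Reassemble most-significant byte first: 16 E0 7E F1 D3 8A CA 48 → 0x16E07EF1D38ACA48.
0x16E07EF1D38ACA48 = 1648457040718907976.

1648457040718907976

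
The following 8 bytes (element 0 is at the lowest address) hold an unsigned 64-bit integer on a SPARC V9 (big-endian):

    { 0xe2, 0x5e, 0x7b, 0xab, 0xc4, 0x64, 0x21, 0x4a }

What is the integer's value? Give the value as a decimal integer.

Big-endian: lowest address holds the most-significant byte.
The bytes are already most-significant first: 0xE25E7BABC464214A.
0xE25E7BABC464214A = 16311610878047035722.

16311610878047035722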